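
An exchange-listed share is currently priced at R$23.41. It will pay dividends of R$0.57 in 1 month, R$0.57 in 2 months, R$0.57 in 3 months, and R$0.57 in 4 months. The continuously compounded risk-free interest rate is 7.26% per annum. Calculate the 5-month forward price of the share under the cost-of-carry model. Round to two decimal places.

R$21.81

PV(dividends) I = 0.57·e^(−0.0726·1/12) + 0.57·e^(−0.0726·2/12) + 0.57·e^(−0.0726·3/12) + 0.57·e^(−0.0726·4/12)
I = 0.5666 + 0.5631 + 0.5597 + 0.5564 = 2.2458
F = (S − I)·e^(rT) = (23.41 − 2.2458) · e^(0.0726·5/12)
= 21.1642 · e^0.030250 = 21.1642 × 1.030712 = R$21.81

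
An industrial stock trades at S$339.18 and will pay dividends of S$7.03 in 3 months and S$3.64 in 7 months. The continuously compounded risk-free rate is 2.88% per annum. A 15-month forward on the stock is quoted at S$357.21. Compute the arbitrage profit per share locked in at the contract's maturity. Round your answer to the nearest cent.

PV(dividends) I = 7.03·e^(−0.0288·3/12) + 3.64·e^(−0.0288·7/12) = 10.5589
Fair forward F* = (S − I)·e^(rT) = (339.18 − 10.5589)·e^0.036000 = 328.6211 × 1.036656 = 340.6670
Market S$357.21 > fair 340.6670: forward overpriced → cash-and-carry (borrow at r, buy the stock and collect the dividends, short the forward).
Profit at T = |F_mkt − F*| = |357.21 − 340.6670| = S$16.54 per share

S$16.54 per share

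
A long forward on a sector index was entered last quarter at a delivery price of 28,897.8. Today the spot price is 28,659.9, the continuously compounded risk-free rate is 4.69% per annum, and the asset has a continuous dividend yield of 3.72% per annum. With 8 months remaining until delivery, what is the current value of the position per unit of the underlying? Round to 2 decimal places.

-50.37

Current fair forward for the remaining 8 months: F = S·e^((r − q)·T), (r − q) = 0.0469 − 0.0372 = 0.0097
F = 28659.9 · e^(0.0097 × 8/12) = 28659.9 × 1.00648762 = 28845.8345
Value of long forward = (F − K)·e^(−rT) = (28845.8345 − 28897.8) · e^(−0.0469·8/12)
= -51.9655 × 0.96921708 = -50.37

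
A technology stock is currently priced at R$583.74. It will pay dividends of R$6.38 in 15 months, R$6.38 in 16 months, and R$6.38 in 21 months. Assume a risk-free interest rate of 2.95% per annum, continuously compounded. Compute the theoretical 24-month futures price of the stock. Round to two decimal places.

R$599.76

PV(dividends) I = 6.38·e^(−0.0295·15/12) + 6.38·e^(−0.0295·16/12) + 6.38·e^(−0.0295·21/12)
I = 6.1490 + 6.1339 + 6.0590 = 18.3419
F = (S − I)·e^(rT) = (583.74 − 18.3419) · e^(0.0295·24/12)
= 565.3981 · e^0.059000 = 565.3981 × 1.060775 = R$599.76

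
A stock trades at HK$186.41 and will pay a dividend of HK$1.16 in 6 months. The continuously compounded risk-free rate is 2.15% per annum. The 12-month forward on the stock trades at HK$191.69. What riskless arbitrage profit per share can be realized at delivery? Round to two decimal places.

HK$2.40 per share

PV(dividends) I = 1.16·e^(−0.0215·6/12) = 1.1476
Fair forward F* = (S − I)·e^(rT) = (186.41 − 1.1476)·e^0.021500 = 185.2624 × 1.021733 = 189.2887
Market HK$191.69 > fair 189.2887: forward overpriced → cash-and-carry (borrow at r, buy the stock and collect the dividends, short the forward).
Profit at T = |F_mkt − F*| = |191.69 − 189.2887| = HK$2.40 per share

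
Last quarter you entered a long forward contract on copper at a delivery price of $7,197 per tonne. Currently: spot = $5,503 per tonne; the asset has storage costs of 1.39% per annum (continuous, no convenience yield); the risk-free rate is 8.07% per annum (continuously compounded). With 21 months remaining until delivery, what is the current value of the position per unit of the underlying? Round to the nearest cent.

Current fair forward for the remaining 21 months: F = S·e^((r + u)·T), (r + u) = 0.0807 + 0.0139 = 0.0946
F = 5503 · e^(0.0946 × 21/12) = 5503 × 1.18004196 = 6493.7709
Value of long forward = (F − K)·e^(−rT) = (6493.7709 − 7197) · e^(−0.0807·21/12)
= -703.2291 × 0.86829392 = -610.61

-$610.61 per tonne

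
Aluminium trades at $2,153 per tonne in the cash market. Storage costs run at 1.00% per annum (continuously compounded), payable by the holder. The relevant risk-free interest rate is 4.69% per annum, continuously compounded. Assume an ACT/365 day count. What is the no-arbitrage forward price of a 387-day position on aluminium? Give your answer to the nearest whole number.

$2,287 per tonne

Net carry = r + u − y = 0.0469 + 0.0100 − 0.0000 = 0.0569
F = S·e^((r+u−y)T) = 2153 · e^(0.0569 × 387/365) = 2153 · e^0.060330
= 2153 × 1.062187 = $2,287 per tonne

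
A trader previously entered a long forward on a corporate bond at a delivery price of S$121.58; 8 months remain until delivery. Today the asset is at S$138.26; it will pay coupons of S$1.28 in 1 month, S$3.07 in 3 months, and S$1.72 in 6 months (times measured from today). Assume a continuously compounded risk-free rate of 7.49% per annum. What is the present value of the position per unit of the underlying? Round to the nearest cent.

PV(remaining coupons) I = 1.28·e^(−0.0749·1/12) + 3.07·e^(−0.0749·3/12) + 1.72·e^(−0.0749·6/12) = 5.9419
Current forward F = (S − I)·e^(rT) = (138.26 − 5.9419)·e^(0.0749·8/12) = 132.3181 × 1.051201 = 139.0929
Value (long) = (F − K)·e^(−rT) = (139.0929 − 121.58) × 0.951293 = 16.6599
Value = S$16.66

S$16.66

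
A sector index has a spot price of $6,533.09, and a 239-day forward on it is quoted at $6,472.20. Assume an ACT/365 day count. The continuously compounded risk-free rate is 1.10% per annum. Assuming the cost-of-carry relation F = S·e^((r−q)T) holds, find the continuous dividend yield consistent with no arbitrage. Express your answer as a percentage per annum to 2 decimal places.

2.53%

From F = S·e^((r−q)T): (r − q) = ln(F/S)/T
ln(6472.20/6533.09) = ln(0.990680) = -0.009364
(r − q) = -0.009364 / (239/365) = -0.014301
q = r − ln(F/S)/T = 0.0110 + 0.014301 = 0.025301
q = 2.53%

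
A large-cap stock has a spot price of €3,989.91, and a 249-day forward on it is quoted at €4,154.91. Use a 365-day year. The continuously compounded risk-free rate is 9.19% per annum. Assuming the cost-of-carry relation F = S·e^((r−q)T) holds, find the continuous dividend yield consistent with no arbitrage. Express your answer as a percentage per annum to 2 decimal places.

From F = S·e^((r−q)T): (r − q) = ln(F/S)/T
ln(4154.91/3989.91) = ln(1.041354) = 0.040522
(r − q) = 0.040522 / (249/365) = 0.059400
q = r − ln(F/S)/T = 0.0919 − 0.059400 = 0.032500
q = 3.25%

3.25%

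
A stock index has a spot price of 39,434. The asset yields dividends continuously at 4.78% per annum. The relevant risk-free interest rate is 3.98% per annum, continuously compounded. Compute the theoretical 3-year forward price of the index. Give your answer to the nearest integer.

F = S·e^((r − q)T) = 39434 · e^((0.0398 − 0.0478) × 3)
= 39434 · e^-0.024000 = 39434 × 0.976286
F = 38,499

38,499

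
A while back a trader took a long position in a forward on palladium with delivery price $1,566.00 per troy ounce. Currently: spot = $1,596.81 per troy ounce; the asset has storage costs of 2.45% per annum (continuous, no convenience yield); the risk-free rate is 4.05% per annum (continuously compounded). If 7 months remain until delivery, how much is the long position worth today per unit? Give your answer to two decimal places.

$90.36 per troy ounce

Current fair forward for the remaining 7 months: F = S·e^((r + u)·T), (r + u) = 0.0405 + 0.0245 = 0.0650
F = 1596.81 · e^(0.0650 × 7/12) = 1596.81 × 1.03864468 = 1658.5182
Value of long forward = (F − K)·e^(−rT) = (1658.5182 − 1566.00) · e^(−0.0405·7/12)
= 92.5182 × 0.97665189 = 90.36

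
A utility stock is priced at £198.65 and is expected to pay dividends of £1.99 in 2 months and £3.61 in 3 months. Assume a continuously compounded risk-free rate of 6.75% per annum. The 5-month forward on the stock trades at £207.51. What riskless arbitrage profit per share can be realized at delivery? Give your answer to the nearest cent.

PV(dividends) I = 1.99·e^(−0.0675·2/12) + 3.61·e^(−0.0675·3/12) = 5.5173
Fair forward F* = (S − I)·e^(rT) = (198.65 − 5.5173)·e^0.028125 = 193.1327 × 1.028524 = 198.6416
Market £207.51 > fair 198.6416: forward overpriced → cash-and-carry (borrow at r, buy the stock and collect the dividends, short the forward).
Profit at T = |F_mkt − F*| = |207.51 − 198.6416| = £8.87 per share

£8.87 per share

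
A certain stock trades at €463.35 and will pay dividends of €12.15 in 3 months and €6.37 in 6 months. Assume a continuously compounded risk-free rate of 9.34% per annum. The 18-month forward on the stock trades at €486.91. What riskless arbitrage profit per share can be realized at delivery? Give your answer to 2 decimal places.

PV(dividends) I = 12.15·e^(−0.0934·3/12) + 6.37·e^(−0.0934·6/12) = 17.9489
Fair forward F* = (S − I)·e^(rT) = (463.35 − 17.9489)·e^0.140100 = 445.4011 × 1.150389 = 512.3845
Market €486.91 < fair 512.3845: forward underpriced → reverse cash-and-carry (short the stock, invest proceeds at r, pay the dividends, go long the forward).
Profit at T = |F_mkt − F*| = |486.91 − 512.3845| = €25.47 per share

€25.47 per share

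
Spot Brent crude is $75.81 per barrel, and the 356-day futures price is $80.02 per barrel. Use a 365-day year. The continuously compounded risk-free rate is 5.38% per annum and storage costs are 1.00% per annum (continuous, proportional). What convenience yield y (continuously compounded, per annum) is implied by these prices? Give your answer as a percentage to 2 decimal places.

F = S·e^((r+u−y)T) ⇒ (r+u−y) = ln(F/S)/T
ln(80.02/75.81) = 0.054046; /T ⇒ 0.055412
y = r + u − ln(F/S)/T = 0.0538 + 0.0100 − 0.055412 = 0.008388
y = 0.84%

0.84%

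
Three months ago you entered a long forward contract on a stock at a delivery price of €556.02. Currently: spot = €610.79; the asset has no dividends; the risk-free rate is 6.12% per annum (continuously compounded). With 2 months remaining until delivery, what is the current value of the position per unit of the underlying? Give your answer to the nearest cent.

€60.41

Current fair forward for the remaining 2 months: F = S·e^(r·T), r = 0.0612
F = 610.79 · e^(0.0612 × 2/12) = 610.79 × 1.010252 = 617.0518
Value of long forward = (F − K)·e^(−rT) = (617.0518 − 556.02) · e^(−0.0612·2/12)
= 61.0318 × 0.989852 = 60.41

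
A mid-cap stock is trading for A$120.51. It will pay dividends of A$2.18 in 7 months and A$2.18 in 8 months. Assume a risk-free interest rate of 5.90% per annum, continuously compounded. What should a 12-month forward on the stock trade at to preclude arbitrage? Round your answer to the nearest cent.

PV(dividends) I = 2.18·e^(−0.0590·7/12) + 2.18·e^(−0.0590·8/12)
I = 2.1062 + 2.0959 = 4.2021
F = (S − I)·e^(rT) = (120.51 − 4.2021) · e^(0.0590·12/12)
= 116.3079 · e^0.059000 = 116.3079 × 1.060775 = A$123.38

A$123.38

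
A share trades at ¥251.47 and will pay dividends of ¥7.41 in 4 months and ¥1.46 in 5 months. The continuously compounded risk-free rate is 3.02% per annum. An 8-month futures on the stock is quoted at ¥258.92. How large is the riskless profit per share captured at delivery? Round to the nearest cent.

PV(dividends) I = 7.41·e^(−0.0302·4/12) + 1.46·e^(−0.0302·5/12) = 8.7775
Fair futures F* = (S − I)·e^(rT) = (251.47 − 8.7775)·e^0.020133 = 242.6925 × 1.020337 = 247.6281
Market ¥258.92 > fair 247.6281: forward overpriced → cash-and-carry (borrow at r, buy the stock and collect the dividends, short the forward).
Profit at T = |F_mkt − F*| = |258.92 − 247.6281| = ¥11.29 per share

¥11.29 per share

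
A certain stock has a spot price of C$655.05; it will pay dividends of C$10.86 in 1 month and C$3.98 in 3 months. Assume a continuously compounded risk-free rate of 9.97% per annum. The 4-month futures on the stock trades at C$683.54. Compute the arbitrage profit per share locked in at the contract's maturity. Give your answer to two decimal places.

C$21.50 per share

PV(dividends) I = 10.86·e^(−0.0997·1/12) + 3.98·e^(−0.0997·3/12) = 14.6522
Fair futures F* = (S − I)·e^(rT) = (655.05 − 14.6522)·e^0.033233 = 640.3978 × 1.033791 = 662.0375
Market C$683.54 > fair 662.0375: forward overpriced → cash-and-carry (borrow at r, buy the stock and collect the dividends, short the forward).
Profit at T = |F_mkt − F*| = |683.54 − 662.0375| = C$21.50 per share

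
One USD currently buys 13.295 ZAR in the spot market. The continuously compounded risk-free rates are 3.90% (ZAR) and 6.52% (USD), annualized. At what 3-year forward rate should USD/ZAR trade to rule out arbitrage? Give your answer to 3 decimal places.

F = S·e^((r_ZAR − r_USD)T) = 13.295 · e^((0.0390 − 0.0652) × 3)
= 13.295 · e^-0.078600 = 13.295 × 0.924410
F = 12.290 ZAR per USD

12.290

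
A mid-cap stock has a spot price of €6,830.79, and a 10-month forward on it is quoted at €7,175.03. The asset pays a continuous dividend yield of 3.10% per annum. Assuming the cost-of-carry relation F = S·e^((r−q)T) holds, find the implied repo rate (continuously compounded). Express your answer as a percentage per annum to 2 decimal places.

From F = S·e^((r−q)T): (r − q) = ln(F/S)/T
ln(7175.03/6830.79) = ln(1.050395) = 0.049166
(r − q) = 0.049166 / (10/12) = 0.058999
r = ln(F/S)/T + q = 0.058999 + 0.0310 = 0.089999
r = 9.00%

9.00%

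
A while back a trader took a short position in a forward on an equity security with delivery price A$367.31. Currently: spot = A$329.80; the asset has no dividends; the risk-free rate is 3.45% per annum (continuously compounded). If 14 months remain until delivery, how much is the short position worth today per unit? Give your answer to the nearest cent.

Current fair forward for the remaining 14 months: F = S·e^(r·T), r = 0.0345
F = 329.80 · e^(0.0345 × 14/12) = 329.80 × 1.041071 = 343.3452
Value of long forward = (F − K)·e^(−rT) = (343.3452 − 367.31) · e^(−0.0345·14/12)
= -23.9648 × 0.960549 = -23.02
Short position value = −(long value) = A$23.02

A$23.02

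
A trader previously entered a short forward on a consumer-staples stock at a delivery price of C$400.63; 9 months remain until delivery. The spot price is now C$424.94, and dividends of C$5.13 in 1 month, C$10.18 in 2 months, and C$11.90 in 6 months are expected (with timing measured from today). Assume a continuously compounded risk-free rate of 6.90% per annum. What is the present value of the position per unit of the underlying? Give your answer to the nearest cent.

PV(remaining dividends) I = 5.13·e^(−0.0690·1/12) + 10.18·e^(−0.0690·2/12) + 11.90·e^(−0.0690·6/12) = 26.6606
Current forward F = (S − I)·e^(rT) = (424.94 − 26.6606)·e^(0.0690·9/12) = 398.2794 × 1.053112 = 419.4328
Value (long) = (F − K)·e^(−rT) = (419.4328 − 400.63) × 0.949566 = 17.8545
Short position value = −(long value) = -C$17.85

-C$17.85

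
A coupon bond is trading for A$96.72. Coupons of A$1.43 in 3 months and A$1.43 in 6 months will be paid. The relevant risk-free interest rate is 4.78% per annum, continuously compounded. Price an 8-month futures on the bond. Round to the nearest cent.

A$96.95

PV(coupons) I = 1.43·e^(−0.0478·3/12) + 1.43·e^(−0.0478·6/12)
I = 1.4130 + 1.3962 = 2.8092
F = (S − I)·e^(rT) = (96.72 − 2.8092) · e^(0.0478·8/12)
= 93.9108 · e^0.031867 = 93.9108 × 1.032380 = A$96.95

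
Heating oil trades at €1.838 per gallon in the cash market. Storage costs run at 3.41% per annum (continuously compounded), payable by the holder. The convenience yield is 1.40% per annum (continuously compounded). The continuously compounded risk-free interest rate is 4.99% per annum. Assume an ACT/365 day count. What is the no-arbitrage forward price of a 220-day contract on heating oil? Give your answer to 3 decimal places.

Net carry = r + u − y = 0.0499 + 0.0341 − 0.0140 = 0.0700
F = S·e^((r+u−y)T) = 1.838 · e^(0.0700 × 220/365) = 1.838 · e^0.042192
= 1.838 × 1.043095 = €1.917 per gallon

€1.917 per gallon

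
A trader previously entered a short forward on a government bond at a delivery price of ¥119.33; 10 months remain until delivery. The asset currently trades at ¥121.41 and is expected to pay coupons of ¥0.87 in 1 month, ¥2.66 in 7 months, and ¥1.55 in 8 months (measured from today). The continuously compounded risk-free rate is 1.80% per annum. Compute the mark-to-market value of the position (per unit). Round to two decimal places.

¥1.18

PV(remaining coupons) I = 0.87·e^(−0.0180·1/12) + 2.66·e^(−0.0180·7/12) + 1.55·e^(−0.0180·8/12) = 5.0324
Current forward F = (S − I)·e^(rT) = (121.41 − 5.0324)·e^(0.0180·10/12) = 116.3776 × 1.015113 = 118.1364
Value (long) = (F − K)·e^(−rT) = (118.1364 − 119.33) × 0.985112 = -1.1758
Short position value = −(long value) = ¥1.18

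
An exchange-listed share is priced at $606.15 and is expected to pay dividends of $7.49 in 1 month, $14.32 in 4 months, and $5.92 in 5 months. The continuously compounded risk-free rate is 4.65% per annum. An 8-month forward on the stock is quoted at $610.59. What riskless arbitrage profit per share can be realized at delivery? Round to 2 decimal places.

$13.58 per share

PV(dividends) I = 7.49·e^(−0.0465·1/12) + 14.32·e^(−0.0465·4/12) + 5.92·e^(−0.0465·5/12) = 27.3672
Fair forward F* = (S − I)·e^(rT) = (606.15 − 27.3672)·e^0.031000 = 578.7828 × 1.031486 = 597.0064
Market $610.59 > fair 597.0064: forward overpriced → cash-and-carry (borrow at r, buy the stock and collect the dividends, short the forward).
Profit at T = |F_mkt − F*| = |610.59 − 597.0064| = $13.58 per share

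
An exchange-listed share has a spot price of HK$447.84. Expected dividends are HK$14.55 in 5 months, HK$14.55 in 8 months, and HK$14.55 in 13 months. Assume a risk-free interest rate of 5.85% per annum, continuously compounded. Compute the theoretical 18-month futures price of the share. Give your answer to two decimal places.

PV(dividends) I = 14.55·e^(−0.0585·5/12) + 14.55·e^(−0.0585·8/12) + 14.55·e^(−0.0585·13/12)
I = 14.1996 + 13.9935 + 13.6565 = 41.8496
F = (S − I)·e^(rT) = (447.84 − 41.8496) · e^(0.0585·18/12)
= 405.9904 · e^0.087750 = 405.9904 × 1.091715 = HK$443.23

HK$443.23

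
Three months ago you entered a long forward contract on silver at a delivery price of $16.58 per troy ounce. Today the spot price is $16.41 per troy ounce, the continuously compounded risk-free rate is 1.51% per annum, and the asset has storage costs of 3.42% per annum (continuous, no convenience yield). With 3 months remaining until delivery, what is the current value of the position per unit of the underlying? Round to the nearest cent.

$0.03 per troy ounce

Current fair forward for the remaining 3 months: F = S·e^((r + u)·T), (r + u) = 0.0151 + 0.0342 = 0.0493
F = 16.41 · e^(0.0493 × 3/12) = 16.41 × 1.012401 = 16.6135
Value of long forward = (F − K)·e^(−rT) = (16.6135 − 16.58) · e^(−0.0151·3/12)
= 0.0335 × 0.996232 = 0.03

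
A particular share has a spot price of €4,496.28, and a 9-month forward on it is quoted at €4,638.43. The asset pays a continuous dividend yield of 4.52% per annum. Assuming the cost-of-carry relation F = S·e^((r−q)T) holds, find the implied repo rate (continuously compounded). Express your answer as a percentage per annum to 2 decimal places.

From F = S·e^((r−q)T): (r − q) = ln(F/S)/T
ln(4638.43/4496.28) = ln(1.031615) = 0.031126
(r − q) = 0.031126 / (9/12) = 0.041501
r = ln(F/S)/T + q = 0.041501 + 0.0452 = 0.086701
r = 8.67%

8.67%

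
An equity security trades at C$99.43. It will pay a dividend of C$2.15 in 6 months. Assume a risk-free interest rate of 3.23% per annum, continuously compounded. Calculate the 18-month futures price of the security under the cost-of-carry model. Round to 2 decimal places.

C$102.15

PV(dividends) I = 2.15·e^(−0.0323·6/12)
I = 2.1156
F = (S − I)·e^(rT) = (99.43 − 2.1156) · e^(0.0323·18/12)
= 97.3144 · e^0.048450 = 97.3144 × 1.049643 = C$102.15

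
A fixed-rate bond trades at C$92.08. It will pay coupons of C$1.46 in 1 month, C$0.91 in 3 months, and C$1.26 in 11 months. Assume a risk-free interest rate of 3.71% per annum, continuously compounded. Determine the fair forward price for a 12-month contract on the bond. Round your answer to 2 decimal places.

PV(coupons) I = 1.46·e^(−0.0371·1/12) + 0.91·e^(−0.0371·3/12) + 1.26·e^(−0.0371·11/12)
I = 1.4555 + 0.9016 + 1.2179 = 3.5750
F = (S − I)·e^(rT) = (92.08 − 3.5750) · e^(0.0371·12/12)
= 88.5050 · e^0.037100 = 88.5050 × 1.037797 = C$91.85

C$91.85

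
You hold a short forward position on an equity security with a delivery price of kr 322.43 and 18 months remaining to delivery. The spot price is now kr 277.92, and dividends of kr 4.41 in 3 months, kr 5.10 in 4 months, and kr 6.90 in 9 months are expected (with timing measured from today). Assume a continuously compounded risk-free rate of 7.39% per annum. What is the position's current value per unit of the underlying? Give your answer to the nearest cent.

PV(remaining dividends) I = 4.41·e^(−0.0739·3/12) + 5.10·e^(−0.0739·4/12) + 6.90·e^(−0.0739·9/12) = 15.8332
Current forward F = (S − I)·e^(rT) = (277.92 − 15.8332)·e^(0.0739·18/12) = 262.0868 × 1.117227 = 292.8104
Value (long) = (F − K)·e^(−rT) = (292.8104 − 322.43) × 0.895073 = -26.5117
Short position value = −(long value) = kr 26.51

kr 26.51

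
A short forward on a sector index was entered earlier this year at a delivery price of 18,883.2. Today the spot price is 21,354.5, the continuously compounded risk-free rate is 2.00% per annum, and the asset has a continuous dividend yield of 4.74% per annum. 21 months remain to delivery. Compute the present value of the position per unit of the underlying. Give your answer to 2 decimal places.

-1420.90

Current fair forward for the remaining 21 months: F = S·e^((r − q)·T), (r − q) = 0.0200 − 0.0474 = -0.0274
F = 21354.5 · e^(-0.0274 × 21/12) = 21354.5 × 0.95318144 = 20354.7131
Value of long forward = (F − K)·e^(−rT) = (20354.7131 − 18883.2) · e^(−0.0200·21/12)
= 1471.5131 × 0.96560542 = 1420.90
Short position value = −(long value) = -1420.90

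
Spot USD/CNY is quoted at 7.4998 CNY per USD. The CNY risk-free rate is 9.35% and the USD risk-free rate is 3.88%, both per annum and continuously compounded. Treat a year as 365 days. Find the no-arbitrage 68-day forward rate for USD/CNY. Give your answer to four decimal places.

7.5766

F = S·e^((r_CNY − r_USD)T) = 7.4998 · e^((0.0935 − 0.0388) × 68/365)
= 7.4998 · e^0.010191 = 7.4998 × 1.010243
F = 7.5766 CNY per USD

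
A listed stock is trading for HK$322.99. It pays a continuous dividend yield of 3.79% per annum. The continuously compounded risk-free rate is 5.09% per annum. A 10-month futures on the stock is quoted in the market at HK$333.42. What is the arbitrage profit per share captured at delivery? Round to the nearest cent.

Fair futures: F* = S·e^(carry·T), with carry = (r − q) = 0.0509 − 0.0379 = 0.0130
F* = 322.99 · e^(0.0130 × 10/12) = 322.99 · e^0.010833 = 322.99 × 1.010892 = HK$326.5080
Market HK$333.42 > fair HK$326.5080: forward overpriced → cash-and-carry (buy spot, short the forward).
At maturity, profit = |F_mkt − F*| = |333.42 − 326.5080| = HK$6.91 per share

HK$6.91 per share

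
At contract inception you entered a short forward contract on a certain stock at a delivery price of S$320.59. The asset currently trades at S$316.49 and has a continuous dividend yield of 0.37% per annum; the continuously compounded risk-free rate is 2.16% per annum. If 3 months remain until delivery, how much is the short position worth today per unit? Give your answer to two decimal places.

S$2.67

Current fair forward for the remaining 3 months: F = S·e^((r − q)·T), (r − q) = 0.0216 − 0.0037 = 0.0179
F = 316.49 · e^(0.0179 × 3/12) = 316.49 × 1.004485 = 317.9095
Value of long forward = (F − K)·e^(−rT) = (317.9095 − 320.59) · e^(−0.0216·3/12)
= -2.6805 × 0.994615 = -2.67
Short position value = −(long value) = S$2.67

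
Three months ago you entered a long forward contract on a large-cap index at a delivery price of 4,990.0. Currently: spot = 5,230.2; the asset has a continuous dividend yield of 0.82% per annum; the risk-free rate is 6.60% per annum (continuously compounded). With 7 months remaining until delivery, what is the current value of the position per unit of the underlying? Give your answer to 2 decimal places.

Current fair forward for the remaining 7 months: F = S·e^((r − q)·T), (r − q) = 0.0660 − 0.0082 = 0.0578
F = 5230.2 · e^(0.0578 × 7/12) = 5230.2 × 1.03429152 = 5409.5515
Value of long forward = (F − K)·e^(−rT) = (5409.5515 − 4990.0) · e^(−0.0660·7/12)
= 419.5515 × 0.96223170 = 403.71

403.71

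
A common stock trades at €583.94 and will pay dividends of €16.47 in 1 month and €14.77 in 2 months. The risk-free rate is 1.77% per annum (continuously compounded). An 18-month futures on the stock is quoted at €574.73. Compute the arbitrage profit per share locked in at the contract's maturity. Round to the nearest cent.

€7.09 per share

PV(dividends) I = 16.47·e^(−0.0177·1/12) + 14.77·e^(−0.0177·2/12) = 31.1722
Fair futures F* = (S − I)·e^(rT) = (583.94 − 31.1722)·e^0.026550 = 552.7678 × 1.026906 = 567.6406
Market €574.73 > fair 567.6406: forward overpriced → cash-and-carry (borrow at r, buy the stock and collect the dividends, short the forward).
Profit at T = |F_mkt − F*| = |574.73 − 567.6406| = €7.09 per share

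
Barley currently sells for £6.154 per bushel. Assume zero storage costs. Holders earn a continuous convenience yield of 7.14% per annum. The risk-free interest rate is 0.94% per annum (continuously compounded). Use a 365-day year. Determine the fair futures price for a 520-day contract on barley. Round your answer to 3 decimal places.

£5.634 per bushel

Net carry = r + u − y = 0.0094 + 0.0000 − 0.0714 = -0.0620
F = S·e^((r+u−y)T) = 6.154 · e^(-0.0620 × 520/365) = 6.154 · e^-0.088329
= 6.154 × 0.915460 = £5.634 per bushel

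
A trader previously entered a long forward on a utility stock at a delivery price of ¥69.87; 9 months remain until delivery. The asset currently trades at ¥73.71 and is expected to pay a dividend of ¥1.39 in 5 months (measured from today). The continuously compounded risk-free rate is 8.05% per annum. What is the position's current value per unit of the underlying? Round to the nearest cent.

¥6.59

PV(remaining dividends) I = 1.39·e^(−0.0805·5/12) = 1.3442
Current forward F = (S − I)·e^(rT) = (73.71 − 1.3442)·e^(0.0805·9/12) = 72.3658 × 1.062235 = 76.8695
Value (long) = (F − K)·e^(−rT) = (76.8695 − 69.87) × 0.941411 = 6.5894
Value = ¥6.59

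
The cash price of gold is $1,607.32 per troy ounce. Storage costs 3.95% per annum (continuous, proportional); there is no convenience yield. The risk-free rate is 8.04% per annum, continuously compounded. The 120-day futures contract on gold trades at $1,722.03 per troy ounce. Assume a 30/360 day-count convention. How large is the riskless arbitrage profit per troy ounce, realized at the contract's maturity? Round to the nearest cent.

Fair futures: F* = S·e^(carry·T), with carry = (r + u) = 0.0804 + 0.0395 = 0.1199
F* = 1607.32 · e^(0.1199 × 120/360) = 1607.32 · e^0.03996667 = 1607.32 × 1.04077608 = $1672.8602
Market $1722.03 > fair $1672.8602: forward overpriced → cash-and-carry (buy spot, short the forward).
At maturity, profit = |F_mkt − F*| = |1722.03 − 1672.8602| = $49.17 per troy ounce

$49.17 per troy ounce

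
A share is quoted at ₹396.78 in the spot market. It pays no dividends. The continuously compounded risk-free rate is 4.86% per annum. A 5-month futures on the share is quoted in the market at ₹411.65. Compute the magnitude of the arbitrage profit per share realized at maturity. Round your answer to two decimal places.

₹6.75 per share

Fair futures: F* = S·e^(carry·T), with carry = r = 0.0486
F* = 396.78 · e^(0.0486 × 5/12) = 396.78 · e^0.020250 = 396.78 × 1.020456 = ₹404.8965
Market ₹411.65 > fair ₹404.8965: forward overpriced → cash-and-carry (buy spot, short the forward).
At maturity, profit = |F_mkt − F*| = |411.65 − 404.8965| = ₹6.75 per share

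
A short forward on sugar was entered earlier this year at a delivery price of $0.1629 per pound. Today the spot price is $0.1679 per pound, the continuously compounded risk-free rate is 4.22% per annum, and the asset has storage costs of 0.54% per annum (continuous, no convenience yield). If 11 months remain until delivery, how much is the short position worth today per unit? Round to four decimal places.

Current fair forward for the remaining 11 months: F = S·e^((r + u)·T), (r + u) = 0.0422 + 0.0054 = 0.0476
F = 0.1679 · e^(0.0476 × 11/12) = 0.1679 × 1.044599 = 0.1754
Value of long forward = (F − K)·e^(−rT) = (0.1754 − 0.1629) · e^(−0.0422·11/12)
= 0.0125 × 0.962055 = 0.0120
Short position value = −(long value) = -$0.0120

-$0.0120 per pound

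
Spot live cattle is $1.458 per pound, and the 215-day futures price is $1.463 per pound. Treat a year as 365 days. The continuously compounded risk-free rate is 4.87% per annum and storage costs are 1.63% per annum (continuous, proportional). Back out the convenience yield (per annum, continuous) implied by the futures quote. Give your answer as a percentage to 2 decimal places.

5.92%

F = S·e^((r+u−y)T) ⇒ (r+u−y) = ln(F/S)/T
ln(1.463/1.458) = 0.003423; /T ⇒ 0.005811
y = r + u − ln(F/S)/T = 0.0487 + 0.0163 − 0.005811 = 0.059189
y = 5.92%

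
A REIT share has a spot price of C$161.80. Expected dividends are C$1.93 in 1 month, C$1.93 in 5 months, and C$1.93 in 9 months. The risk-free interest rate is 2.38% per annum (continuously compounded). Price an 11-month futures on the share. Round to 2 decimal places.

PV(dividends) I = 1.93·e^(−0.0238·1/12) + 1.93·e^(−0.0238·5/12) + 1.93·e^(−0.0238·9/12)
I = 1.9262 + 1.9110 + 1.8959 = 5.7331
F = (S − I)·e^(rT) = (161.80 − 5.7331) · e^(0.0238·11/12)
= 156.0669 · e^0.021817 = 156.0669 × 1.022057 = C$159.51

C$159.51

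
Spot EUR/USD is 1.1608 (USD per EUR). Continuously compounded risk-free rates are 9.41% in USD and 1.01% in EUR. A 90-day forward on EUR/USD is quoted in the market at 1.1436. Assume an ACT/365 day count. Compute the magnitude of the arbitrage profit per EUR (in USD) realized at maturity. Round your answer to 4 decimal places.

0.0415 per EUR (in USD)

Fair forward: F* = S·e^(carry·T), with carry = (r_USD − r_EUR) = 0.0941 − 0.0101 = 0.0840
F* = 1.1608 · e^(0.0840 × 90/365) = 1.1608 · e^0.020712 = 1.1608 × 1.020928 = 1.1851
Market 1.1436 < fair 1.1851: forward underpriced → reverse cash-and-carry (short spot, go long the forward).
At maturity, profit = |F_mkt − F*| = |1.1436 − 1.1851| = 0.0415 per EUR (in USD)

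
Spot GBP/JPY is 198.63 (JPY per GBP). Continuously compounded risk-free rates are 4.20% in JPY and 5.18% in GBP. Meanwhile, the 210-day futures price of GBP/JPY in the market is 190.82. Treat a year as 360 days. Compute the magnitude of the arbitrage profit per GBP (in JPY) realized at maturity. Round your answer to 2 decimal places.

Fair futures: F* = S·e^(carry·T), with carry = (r_JPY − r_GBP) = 0.0420 − 0.0518 = -0.0098
F* = 198.63 · e^(-0.0098 × 210/360) = 198.63 · e^-0.005717 = 198.63 × 0.994299 = 197.4976
Market 190.82 < fair 197.4976: forward underpriced → reverse cash-and-carry (short spot, go long the forward).
At maturity, profit = |F_mkt − F*| = |190.82 − 197.4976| = 6.68 per GBP (in JPY)

6.68 per GBP (in JPY)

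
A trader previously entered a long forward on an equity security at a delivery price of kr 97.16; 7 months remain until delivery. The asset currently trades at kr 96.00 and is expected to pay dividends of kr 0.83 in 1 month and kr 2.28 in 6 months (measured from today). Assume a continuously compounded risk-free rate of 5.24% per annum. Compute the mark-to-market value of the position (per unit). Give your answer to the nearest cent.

PV(remaining dividends) I = 0.83·e^(−0.0524·1/12) + 2.28·e^(−0.0524·6/12) = 3.0474
Current forward F = (S − I)·e^(rT) = (96.00 − 3.0474)·e^(0.0524·7/12) = 92.9526 × 1.031039 = 95.8378
Value (long) = (F − K)·e^(−rT) = (95.8378 − 97.16) × 0.969896 = -1.2824
Value = -kr 1.28

-kr 1.28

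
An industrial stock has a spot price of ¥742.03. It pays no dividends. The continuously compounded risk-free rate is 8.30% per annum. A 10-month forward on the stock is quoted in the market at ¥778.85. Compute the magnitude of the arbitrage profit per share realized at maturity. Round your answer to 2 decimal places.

Fair forward: F* = S·e^(carry·T), with carry = r = 0.0830
F* = 742.03 · e^(0.0830 × 10/12) = 742.03 · e^0.069167 = 742.03 × 1.071615 = ¥795.1705
Market ¥778.85 < fair ¥795.1705: forward underpriced → reverse cash-and-carry (short spot, go long the forward).
At maturity, profit = |F_mkt − F*| = |778.85 − 795.1705| = ¥16.32 per share

¥16.32 per share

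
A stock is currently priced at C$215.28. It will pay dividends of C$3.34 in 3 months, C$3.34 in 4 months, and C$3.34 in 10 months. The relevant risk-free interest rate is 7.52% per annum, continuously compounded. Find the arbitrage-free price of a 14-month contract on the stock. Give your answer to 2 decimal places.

PV(dividends) I = 3.34·e^(−0.0752·3/12) + 3.34·e^(−0.0752·4/12) + 3.34·e^(−0.0752·10/12)
I = 3.2778 + 3.2573 + 3.1371 = 9.6722
F = (S − I)·e^(rT) = (215.28 − 9.6722) · e^(0.0752·14/12)
= 205.6078 · e^0.087733 = 205.6078 × 1.091697 = C$224.46

C$224.46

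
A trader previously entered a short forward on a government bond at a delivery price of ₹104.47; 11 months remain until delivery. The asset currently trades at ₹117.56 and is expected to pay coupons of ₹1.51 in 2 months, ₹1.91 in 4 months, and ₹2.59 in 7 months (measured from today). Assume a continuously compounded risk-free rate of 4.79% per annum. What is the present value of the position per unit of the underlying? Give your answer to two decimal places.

PV(remaining coupons) I = 1.51·e^(−0.0479·2/12) + 1.91·e^(−0.0479·4/12) + 2.59·e^(−0.0479·7/12) = 5.8964
Current forward F = (S − I)·e^(rT) = (117.56 − 5.8964)·e^(0.0479·11/12) = 111.6636 × 1.044887 = 116.6758
Value (long) = (F − K)·e^(−rT) = (116.6758 − 104.47) × 0.957042 = 11.6815
Short position value = −(long value) = -₹11.68

-₹11.68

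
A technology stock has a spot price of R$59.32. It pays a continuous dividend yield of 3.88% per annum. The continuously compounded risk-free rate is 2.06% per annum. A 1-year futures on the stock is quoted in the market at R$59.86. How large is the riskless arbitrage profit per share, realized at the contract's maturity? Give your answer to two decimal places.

Fair futures: F* = S·e^(carry·T), with carry = (r − q) = 0.0206 − 0.0388 = -0.0182
F* = 59.32 · e^(-0.0182 × 1) = 59.32 · e^-0.018200 = 59.32 × 0.981965 = R$58.2502
Market R$59.86 > fair R$58.2502: forward overpriced → cash-and-carry (buy spot, short the forward).
At maturity, profit = |F_mkt − F*| = |59.86 − 58.2502| = R$1.61 per share

R$1.61 per share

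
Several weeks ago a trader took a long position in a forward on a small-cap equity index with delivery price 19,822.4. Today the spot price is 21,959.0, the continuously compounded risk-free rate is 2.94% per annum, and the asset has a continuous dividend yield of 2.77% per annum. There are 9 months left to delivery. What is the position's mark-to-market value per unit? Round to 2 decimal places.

2117.41

Current fair forward for the remaining 9 months: F = S·e^((r − q)·T), (r − q) = 0.0294 − 0.0277 = 0.0017
F = 21959.0 · e^(0.0017 × 9/12) = 21959.0 × 1.00127581 = 21987.0155
Value of long forward = (F − K)·e^(−rT) = (21987.0155 − 19822.4) · e^(−0.0294·9/12)
= 2164.6155 × 0.97819132 = 2117.41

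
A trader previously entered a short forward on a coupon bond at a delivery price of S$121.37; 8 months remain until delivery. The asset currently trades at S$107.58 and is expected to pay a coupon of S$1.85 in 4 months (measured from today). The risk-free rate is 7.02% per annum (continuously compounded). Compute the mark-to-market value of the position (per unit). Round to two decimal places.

S$10.05

PV(remaining coupons) I = 1.85·e^(−0.0702·4/12) = 1.8072
Current forward F = (S − I)·e^(rT) = (107.58 − 1.8072)·e^(0.0702·8/12) = 105.7728 × 1.047912 = 110.8406
Value (long) = (F − K)·e^(−rT) = (110.8406 − 121.37) × 0.954278 = -10.0480
Short position value = −(long value) = S$10.05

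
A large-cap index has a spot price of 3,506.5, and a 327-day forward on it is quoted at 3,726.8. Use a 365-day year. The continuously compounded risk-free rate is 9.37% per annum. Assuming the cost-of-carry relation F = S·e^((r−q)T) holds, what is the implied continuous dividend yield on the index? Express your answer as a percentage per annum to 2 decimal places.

From F = S·e^((r−q)T): (r − q) = ln(F/S)/T
ln(3726.8/3506.5) = ln(1.062826) = 0.060931
(r − q) = 0.060931 / (327/365) = 0.068012
q = r − ln(F/S)/T = 0.0937 − 0.068012 = 0.025688
q = 2.57%

2.57%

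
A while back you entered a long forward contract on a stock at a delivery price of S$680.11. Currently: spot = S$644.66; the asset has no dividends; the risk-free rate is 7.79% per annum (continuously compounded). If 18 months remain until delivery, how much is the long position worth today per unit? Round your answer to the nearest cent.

S$39.55

Current fair forward for the remaining 18 months: F = S·e^(r·T), r = 0.0779
F = 644.66 · e^(0.0779 × 18/12) = 644.66 × 1.123951 = 724.5663
Value of long forward = (F − K)·e^(−rT) = (724.5663 − 680.11) · e^(−0.0779·18/12)
= 44.4563 × 0.889719 = 39.55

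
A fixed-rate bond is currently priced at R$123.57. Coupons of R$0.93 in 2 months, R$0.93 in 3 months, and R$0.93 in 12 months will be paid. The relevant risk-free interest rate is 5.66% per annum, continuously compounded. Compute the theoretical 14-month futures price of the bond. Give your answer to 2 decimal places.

PV(coupons) I = 0.93·e^(−0.0566·2/12) + 0.93·e^(−0.0566·3/12) + 0.93·e^(−0.0566·12/12)
I = 0.9213 + 0.9169 + 0.8788 = 2.7170
F = (S − I)·e^(rT) = (123.57 − 2.7170) · e^(0.0566·14/12)
= 120.8530 · e^0.066033 = 120.8530 × 1.068262 = R$129.10

R$129.10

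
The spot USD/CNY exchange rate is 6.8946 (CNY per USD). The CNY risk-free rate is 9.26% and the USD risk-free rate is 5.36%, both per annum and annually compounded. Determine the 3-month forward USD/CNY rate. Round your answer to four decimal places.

6.9575

By covered interest parity, F = S · (1+r_CNY)^T / (1+r_USD)^T
= 6.8946 × 1.022387 / 1.013139 = 6.8946 × 1.009128
F = 6.9575 CNY per USD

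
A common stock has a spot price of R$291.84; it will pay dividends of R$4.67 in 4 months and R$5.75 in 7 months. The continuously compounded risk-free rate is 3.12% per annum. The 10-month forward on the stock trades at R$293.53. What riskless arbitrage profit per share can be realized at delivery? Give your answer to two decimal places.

PV(dividends) I = 4.67·e^(−0.0312·4/12) + 5.75·e^(−0.0312·7/12) = 10.2680
Fair forward F* = (S − I)·e^(rT) = (291.84 − 10.2680)·e^0.026000 = 281.5720 × 1.026341 = 288.9889
Market R$293.53 > fair 288.9889: forward overpriced → cash-and-carry (borrow at r, buy the stock and collect the dividends, short the forward).
Profit at T = |F_mkt − F*| = |293.53 − 288.9889| = R$4.54 per share

R$4.54 per share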